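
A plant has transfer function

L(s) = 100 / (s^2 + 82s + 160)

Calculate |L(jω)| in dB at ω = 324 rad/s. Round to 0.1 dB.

-60.7 dB

Substitute s = j324:
Numerator: 100 = 100 + j0
Denominator: (j324)^2 + 82(j324) + 160 = -104816 + j26568
|N| = √(100² + 0²) ≈ 100, ∠N ≈ 0.00°
|D| = √(104816² + 26568²) ≈ 1.0813e+05, ∠D ≈ 165.78°
|L| = 100 / 1.0813e+05 ≈ 0.00092481
Gain = 20 log₁₀(0.00092481) ≈ -60.68 dB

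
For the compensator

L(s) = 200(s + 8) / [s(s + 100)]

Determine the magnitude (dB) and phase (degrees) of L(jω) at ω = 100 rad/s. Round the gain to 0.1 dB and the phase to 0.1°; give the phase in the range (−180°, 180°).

3.0 dB, -49.6°

At s = jω = j100:
zero (s+8): 8 + j100 → |·| = √(8²+100²) = √10064 ≈ 100.32, ∠ = arctan(100/8) ≈ 85.43°
pole (s+100): 100 + j100 → |·| = √(100²+100²) = √20000 ≈ 141.42, ∠ = arctan(100/100) ≈ 45.00°
pole at origin: |s| = 100, ∠ = 90.00° (in denominator)
|L| = 200 · 100.32 / 14142 ≈ 1.4188
Gain = 20 log₁₀(1.4188) ≈ 3.04 dB
∠L = 85.43° − 135.00° = -49.57°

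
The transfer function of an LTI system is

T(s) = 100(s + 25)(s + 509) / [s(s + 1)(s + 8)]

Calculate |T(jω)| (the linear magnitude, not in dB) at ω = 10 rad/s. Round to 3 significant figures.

1.07e+03

At s = jω = j10:
zero (s+25): 25 + j10 → |·| = √(25²+10²) = √725 ≈ 26.926, ∠ = arctan(10/25) ≈ 21.80°
zero (s+509): 509 + j10 → |·| = √(509²+10²) = √259181 ≈ 509.1, ∠ = arctan(10/509) ≈ 1.13°
pole (s+1): 1 + j10 → |·| = √(1²+10²) = √101 ≈ 10.05, ∠ = arctan(10/1) ≈ 84.29°
pole (s+8): 8 + j10 → |·| = √(8²+10²) = √164 ≈ 12.806, ∠ = arctan(10/8) ≈ 51.34°
pole at origin: |s| = 10, ∠ = 90.00° (in denominator)
|T| = 100 · 13708 / 1287 ≈ 1065.1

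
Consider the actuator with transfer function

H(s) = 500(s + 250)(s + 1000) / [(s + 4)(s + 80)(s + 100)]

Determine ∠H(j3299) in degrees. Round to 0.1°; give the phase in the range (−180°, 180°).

-108.0°

At s = jω = j3299:
zero (s+250): 250 + j3299 → |·| = √(250²+3299²) = √10945901 ≈ 3308.5, ∠ = arctan(3299/250) ≈ 85.67°
zero (s+1000): 1000 + j3299 → |·| = √(1000²+3299²) = √11883401 ≈ 3447.2, ∠ = arctan(3299/1000) ≈ 73.14°
pole (s+4): 4 + j3299 → |·| = √(4²+3299²) = √10883417 ≈ 3299, ∠ = arctan(3299/4) ≈ 89.93°
pole (s+80): 80 + j3299 → |·| = √(80²+3299²) = √10889801 ≈ 3300, ∠ = arctan(3299/80) ≈ 88.61°
pole (s+100): 100 + j3299 → |·| = √(100²+3299²) = √10893401 ≈ 3300.5, ∠ = arctan(3299/100) ≈ 88.26°
∠H = 158.81° − 266.80° = -107.99°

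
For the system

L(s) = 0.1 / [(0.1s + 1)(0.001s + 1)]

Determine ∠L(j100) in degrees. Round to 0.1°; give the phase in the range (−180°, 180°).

-90.0°

At ω = 100 rad/s:
pole (1 + j100·0.1) = 1 + j10 → |·| ≈ 10.05, ∠ ≈ 84.29°
pole (1 + j100·0.001) = 1 + j0.1 → |·| ≈ 1.005, ∠ ≈ 5.71°
∠L = (0°) − (84.29° + 5.71°) = -90.00°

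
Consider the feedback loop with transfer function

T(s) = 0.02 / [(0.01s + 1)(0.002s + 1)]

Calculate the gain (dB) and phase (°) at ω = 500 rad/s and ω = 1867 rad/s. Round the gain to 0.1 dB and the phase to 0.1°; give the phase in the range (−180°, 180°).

At ω = 500 rad/s:
pole (1 + j500·0.01) = 1 + j5 → |·| ≈ 5.099, ∠ ≈ 78.69°
pole (1 + j500·0.002) = 1 + j1 → |·| ≈ 1.4142, ∠ ≈ 45.00°
|T| = 0.02 · 1 / (5.099 · 1.4142) ≈ 0.0027735
Gain = 20 log₁₀(0.0027735) ≈ -51.14 dB
∠T = (0°) − (78.69° + 45.00°) = -123.69°

At ω = 1867 rad/s:
pole (1 + j1867·0.01) = 1 + j18.67 → |·| ≈ 18.697, ∠ ≈ 86.93°
pole (1 + j1867·0.002) = 1 + j3.734 → |·| ≈ 3.8656, ∠ ≈ 75.01°
|T| = 0.02 · 1 / (18.697 · 3.8656) ≈ 0.00027672
Gain = 20 log₁₀(0.00027672) ≈ -71.16 dB
∠T = (0°) − (86.93° + 75.01°) = -161.94°

ω = 500: -51.1 dB, -123.7°; ω = 1867: -71.2 dB, -161.9°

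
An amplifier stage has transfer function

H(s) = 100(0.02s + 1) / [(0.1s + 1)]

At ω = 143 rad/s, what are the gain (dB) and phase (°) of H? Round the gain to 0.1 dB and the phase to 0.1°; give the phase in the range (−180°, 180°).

At ω = 143 rad/s:
zero (1 + j143·0.02) = 1 + j2.86 → |·| ≈ 3.0298, ∠ ≈ 70.73°
pole (1 + j143·0.1) = 1 + j14.3 → |·| ≈ 14.335, ∠ ≈ 86.00°
|H| = 100 · 3.0298 / (14.335) ≈ 21.136
Gain = 20 log₁₀(21.136) ≈ 26.50 dB
∠H = (70.73°) − (86.00°) = -15.27°

26.5 dB, -15.3°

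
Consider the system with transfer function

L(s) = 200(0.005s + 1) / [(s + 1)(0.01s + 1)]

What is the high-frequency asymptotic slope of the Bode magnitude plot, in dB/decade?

Each pole contributes −20 dB/decade at high frequency; each zero contributes +20 dB/decade.
Net: 1 zero(s) − 2 pole(s) → -20 dB/decade.

-20 dB/decade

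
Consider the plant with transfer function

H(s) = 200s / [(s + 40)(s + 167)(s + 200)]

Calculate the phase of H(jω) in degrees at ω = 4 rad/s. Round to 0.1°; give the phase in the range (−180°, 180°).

81.8°

At s = jω = j4:
zero at origin: s = j4 → |·| = 4, ∠ = 90.00°
pole (s+40): 40 + j4 → |·| = √(40²+4²) = √1616 ≈ 40.2, ∠ = arctan(4/40) ≈ 5.71°
pole (s+167): 167 + j4 → |·| = √(167²+4²) = √27905 ≈ 167.05, ∠ = arctan(4/167) ≈ 1.37°
pole (s+200): 200 + j4 → |·| = √(200²+4²) = √40016 ≈ 200.04, ∠ = arctan(4/200) ≈ 1.15°
∠H = 90.00° − 8.23° = 81.77°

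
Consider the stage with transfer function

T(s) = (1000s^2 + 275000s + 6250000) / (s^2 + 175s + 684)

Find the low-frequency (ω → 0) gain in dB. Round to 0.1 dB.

79.2 dB

T(0) = 6250000 / 684 ≈ 9137.4
20 log₁₀(9137.4) ≈ 79.22 dB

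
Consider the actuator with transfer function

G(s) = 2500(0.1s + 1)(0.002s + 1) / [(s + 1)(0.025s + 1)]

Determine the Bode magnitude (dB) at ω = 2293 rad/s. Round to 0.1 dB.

26.2 dB

At ω = 2293 rad/s:
zero (1 + j2293·0.1) = 1 + j229.3 → |·| ≈ 229.3, ∠ ≈ 89.75°
zero (1 + j2293·0.002) = 1 + j4.586 → |·| ≈ 4.6938, ∠ ≈ 77.70°
pole (1 + j2293·1) = 1 + j2293 → |·| ≈ 2293, ∠ ≈ 89.98°
pole (1 + j2293·0.025) = 1 + j57.325 → |·| ≈ 57.334, ∠ ≈ 89.00°
|G| = 2500 · 229.3 · 4.6938 / (2293 · 57.334) ≈ 20.467
Gain = 20 log₁₀(20.467) ≈ 26.22 dB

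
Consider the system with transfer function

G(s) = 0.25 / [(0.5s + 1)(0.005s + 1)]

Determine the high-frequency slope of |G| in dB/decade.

-40 dB/decade

Each pole contributes −20 dB/decade at high frequency; each zero contributes +20 dB/decade.
Net: 0 zero(s) − 2 pole(s) → -40 dB/decade.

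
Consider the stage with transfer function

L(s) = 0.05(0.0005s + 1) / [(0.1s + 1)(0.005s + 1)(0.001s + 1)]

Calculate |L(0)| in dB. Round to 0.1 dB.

-26.0 dB

L(0) = 0.05 · 1 / 1 = 0.05
20 log₁₀(0.05) ≈ -26.02 dB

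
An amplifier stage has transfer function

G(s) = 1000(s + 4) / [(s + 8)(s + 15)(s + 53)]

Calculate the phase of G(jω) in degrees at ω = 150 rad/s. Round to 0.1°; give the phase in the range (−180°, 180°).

-153.3°

At s = jω = j150:
zero (s+4): 4 + j150 → |·| = √(4²+150²) = √22516 ≈ 150.05, ∠ = arctan(150/4) ≈ 88.47°
pole (s+8): 8 + j150 → |·| = √(8²+150²) = √22564 ≈ 150.21, ∠ = arctan(150/8) ≈ 86.95°
pole (s+15): 15 + j150 → |·| = √(15²+150²) = √22725 ≈ 150.75, ∠ = arctan(150/15) ≈ 84.29°
pole (s+53): 53 + j150 → |·| = √(53²+150²) = √25309 ≈ 159.09, ∠ = arctan(150/53) ≈ 70.54°
∠G = 88.47° − 241.78° = -153.31°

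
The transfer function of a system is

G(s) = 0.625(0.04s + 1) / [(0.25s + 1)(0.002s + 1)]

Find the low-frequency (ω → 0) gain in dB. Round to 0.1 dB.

-4.1 dB

G(0) = 0.625 · 1 / 1 = 0.625
20 log₁₀(0.625) ≈ -4.08 dB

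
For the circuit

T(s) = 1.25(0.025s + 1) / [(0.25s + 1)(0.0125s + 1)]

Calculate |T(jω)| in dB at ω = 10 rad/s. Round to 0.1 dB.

At ω = 10 rad/s:
zero (1 + j10·0.025) = 1 + j0.25 → |·| ≈ 1.0308, ∠ ≈ 14.04°
pole (1 + j10·0.25) = 1 + j2.5 → |·| ≈ 2.6926, ∠ ≈ 68.20°
pole (1 + j10·0.0125) = 1 + j0.125 → |·| ≈ 1.0078, ∠ ≈ 7.13°
|T| = 1.25 · 1.0308 / (2.6926 · 1.0078) ≈ 0.47483
Gain = 20 log₁₀(0.47483) ≈ -6.47 dB

-6.5 dB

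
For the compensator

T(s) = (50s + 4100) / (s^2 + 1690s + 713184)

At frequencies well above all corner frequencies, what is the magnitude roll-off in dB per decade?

-20 dB/decade

Each pole contributes −20 dB/decade at high frequency; each zero contributes +20 dB/decade.
Net: 1 zero(s) − 2 pole(s) → -20 dB/decade.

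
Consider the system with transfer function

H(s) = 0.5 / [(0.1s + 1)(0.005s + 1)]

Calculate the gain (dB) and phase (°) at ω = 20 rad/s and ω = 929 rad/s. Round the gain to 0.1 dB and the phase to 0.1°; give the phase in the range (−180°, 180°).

ω = 20: -13.1 dB, -69.1°; ω = 929: -58.9 dB, -167.2°

At ω = 20 rad/s:
pole (1 + j20·0.1) = 1 + j2 → |·| ≈ 2.2361, ∠ ≈ 63.43°
pole (1 + j20·0.005) = 1 + j0.1 → |·| ≈ 1.005, ∠ ≈ 5.71°
|H| = 0.5 · 1 / (2.2361 · 1.005) ≈ 0.22249
Gain = 20 log₁₀(0.22249) ≈ -13.05 dB
∠H = (0°) − (63.43° + 5.71°) = -69.14°

At ω = 929 rad/s:
pole (1 + j929·0.1) = 1 + j92.9 → |·| ≈ 92.905, ∠ ≈ 89.38°
pole (1 + j929·0.005) = 1 + j4.645 → |·| ≈ 4.7514, ∠ ≈ 77.85°
|H| = 0.5 · 1 / (92.905 · 4.7514) ≈ 0.0011327
Gain = 20 log₁₀(0.0011327) ≈ -58.92 dB
∠H = (0°) − (89.38° + 77.85°) = -167.23°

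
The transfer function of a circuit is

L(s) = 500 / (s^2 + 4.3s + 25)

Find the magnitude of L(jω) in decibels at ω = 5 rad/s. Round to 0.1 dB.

At s = jω = j5:
quadratic: (j5)² + 4.3·j5 + 25 = 0 + j21.5 → |·| ≈ 21.5, ∠ ≈ 90.00°
|L| = 500 / 21.5 ≈ 23.256
Gain = 20 log₁₀(23.256) ≈ 27.33 dB

27.3 dB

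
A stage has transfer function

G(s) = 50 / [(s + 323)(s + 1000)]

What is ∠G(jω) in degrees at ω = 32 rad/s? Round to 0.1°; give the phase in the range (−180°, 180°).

At s = jω = j32:
pole (s+323): 323 + j32 → |·| = √(323²+32²) = √105353 ≈ 324.58, ∠ = arctan(32/323) ≈ 5.66°
pole (s+1000): 1000 + j32 → |·| = √(1000²+32²) = √1001024 ≈ 1000.5, ∠ = arctan(32/1000) ≈ 1.83°
∠G = 0.00° − 7.49° = -7.49°

-7.5°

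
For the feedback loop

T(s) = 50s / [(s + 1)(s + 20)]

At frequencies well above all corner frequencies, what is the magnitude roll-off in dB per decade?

Each pole contributes −20 dB/decade at high frequency; each zero contributes +20 dB/decade.
Net: 1 zero(s) − 2 pole(s) → -20 dB/decade.

-20 dB/decade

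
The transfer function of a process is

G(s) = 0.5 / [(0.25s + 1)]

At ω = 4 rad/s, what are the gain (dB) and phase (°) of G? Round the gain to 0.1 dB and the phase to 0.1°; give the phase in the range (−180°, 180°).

-9.0 dB, -45.0°

At ω = 4 rad/s:
pole (1 + j4·0.25) = 1 + j1 → |·| ≈ 1.4142, ∠ ≈ 45.00°
|G| = 0.5 · 1 / (1.4142) ≈ 0.35356
Gain = 20 log₁₀(0.35356) ≈ -9.03 dB
∠G = (0°) − (45.00°) = -45.00°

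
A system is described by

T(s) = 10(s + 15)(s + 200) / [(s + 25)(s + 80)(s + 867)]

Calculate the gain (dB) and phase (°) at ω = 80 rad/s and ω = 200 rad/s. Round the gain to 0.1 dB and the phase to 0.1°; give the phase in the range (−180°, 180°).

ω = 80: -33.5 dB, -21.7°; ω = 200: -36.7 dB, -33.4°

At s = jω = j80:
zero (s+15): 15 + j80 → |·| = √(15²+80²) = √6625 ≈ 81.394, ∠ = arctan(80/15) ≈ 79.38°
zero (s+200): 200 + j80 → |·| = √(200²+80²) = √46400 ≈ 215.41, ∠ = arctan(80/200) ≈ 21.80°
pole (s+25): 25 + j80 → |·| = √(25²+80²) = √7025 ≈ 83.815, ∠ = arctan(80/25) ≈ 72.65°
pole (s+80): 80 + j80 → |·| = √(80²+80²) = √12800 ≈ 113.14, ∠ = arctan(80/80) ≈ 45.00°
pole (s+867): 867 + j80 → |·| = √(867²+80²) = √758089 ≈ 870.68, ∠ = arctan(80/867) ≈ 5.27°
|T| = 10 · 17533 / 8.2565e+06 ≈ 0.021235
Gain = 20 log₁₀(0.021235) ≈ -33.46 dB
∠T = 101.18° − 122.92° = -21.74°

At s = jω = j200:
zero (s+15): 15 + j200 → |·| = √(15²+200²) = √40225 ≈ 200.56, ∠ = arctan(200/15) ≈ 85.71°
zero (s+200): 200 + j200 → |·| = √(200²+200²) = √80000 ≈ 282.84, ∠ = arctan(200/200) ≈ 45.00°
pole (s+25): 25 + j200 → |·| = √(25²+200²) = √40625 ≈ 201.56, ∠ = arctan(200/25) ≈ 82.87°
pole (s+80): 80 + j200 → |·| = √(80²+200²) = √46400 ≈ 215.41, ∠ = arctan(200/80) ≈ 68.20°
pole (s+867): 867 + j200 → |·| = √(867²+200²) = √791689 ≈ 889.77, ∠ = arctan(200/867) ≈ 12.99°
|T| = 10 · 56726 / 3.8632e+07 ≈ 0.014684
Gain = 20 log₁₀(0.014684) ≈ -36.66 dB
∠T = 130.71° − 164.06° = -33.35°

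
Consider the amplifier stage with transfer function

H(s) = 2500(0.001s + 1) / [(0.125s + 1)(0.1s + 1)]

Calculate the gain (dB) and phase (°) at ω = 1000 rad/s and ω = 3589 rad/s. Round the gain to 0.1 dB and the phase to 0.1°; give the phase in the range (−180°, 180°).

ω = 1000: -11.0 dB, -134.0°; ω = 3589: -24.8 dB, -105.3°

At ω = 1000 rad/s:
zero (1 + j1000·0.001) = 1 + j1 → |·| ≈ 1.4142, ∠ ≈ 45.00°
pole (1 + j1000·0.125) = 1 + j125 → |·| ≈ 125, ∠ ≈ 89.54°
pole (1 + j1000·0.1) = 1 + j100 → |·| ≈ 100, ∠ ≈ 89.43°
|H| = 2500 · 1.4142 / (125 · 100) ≈ 0.28284
Gain = 20 log₁₀(0.28284) ≈ -10.97 dB
∠H = (45.00°) − (89.54° + 89.43°) = -133.97°

At ω = 3589 rad/s:
zero (1 + j3589·0.001) = 1 + j3.589 → |·| ≈ 3.7257, ∠ ≈ 74.43°
pole (1 + j3589·0.125) = 1 + j448.625 → |·| ≈ 448.63, ∠ ≈ 89.87°
pole (1 + j3589·0.1) = 1 + j358.9 → |·| ≈ 358.9, ∠ ≈ 89.84°
|H| = 2500 · 3.7257 / (448.63 · 358.9) ≈ 0.057848
Gain = 20 log₁₀(0.057848) ≈ -24.75 dB
∠H = (74.43°) − (89.87° + 89.84°) = -105.28°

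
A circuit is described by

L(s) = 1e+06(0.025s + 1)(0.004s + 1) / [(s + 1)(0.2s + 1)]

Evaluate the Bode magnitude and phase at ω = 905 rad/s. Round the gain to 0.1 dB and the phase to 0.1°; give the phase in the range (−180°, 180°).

At ω = 905 rad/s:
zero (1 + j905·0.025) = 1 + j22.625 → |·| ≈ 22.647, ∠ ≈ 87.47°
zero (1 + j905·0.004) = 1 + j3.62 → |·| ≈ 3.7556, ∠ ≈ 74.56°
pole (1 + j905·1) = 1 + j905 → |·| ≈ 905, ∠ ≈ 89.94°
pole (1 + j905·0.2) = 1 + j181 → |·| ≈ 181, ∠ ≈ 89.68°
|L| = 1e+06 · 22.647 · 3.7556 / (905 · 181) ≈ 519.23
Gain = 20 log₁₀(519.23) ≈ 54.31 dB
∠L = (87.47° + 74.56°) − (89.94° + 89.68°) = -17.59°

54.3 dB, -17.6°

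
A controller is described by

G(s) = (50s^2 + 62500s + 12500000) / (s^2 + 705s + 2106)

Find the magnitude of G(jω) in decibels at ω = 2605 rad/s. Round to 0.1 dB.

Substitute s = j2605:
Numerator: 50(j2605)^2 + 62500(j2605) + 12500000 = -326801250 + j162812500
Denominator: (j2605)^2 + 705(j2605) + 2106 = -6783919 + j1836525
|N| = √(326801250² + 162812500²) ≈ 3.6511e+08, ∠N ≈ 153.52°
|D| = √(6783919² + 1836525²) ≈ 7.0281e+06, ∠D ≈ 164.85°
|G| = 3.6511e+08 / 7.0281e+06 ≈ 51.95
Gain = 20 log₁₀(51.95) ≈ 34.31 dB

34.3 dB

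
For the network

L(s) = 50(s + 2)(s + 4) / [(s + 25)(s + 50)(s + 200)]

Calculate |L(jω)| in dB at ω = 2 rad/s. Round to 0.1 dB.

-52.0 dB

At s = jω = j2:
zero (s+2): 2 + j2 → |·| = √(2²+2²) = √8 ≈ 2.8284, ∠ = arctan(2/2) ≈ 45.00°
zero (s+4): 4 + j2 → |·| = √(4²+2²) = √20 ≈ 4.4721, ∠ = arctan(2/4) ≈ 26.57°
pole (s+25): 25 + j2 → |·| = √(25²+2²) = √629 ≈ 25.08, ∠ = arctan(2/25) ≈ 4.57°
pole (s+50): 50 + j2 → |·| = √(50²+2²) = √2504 ≈ 50.04, ∠ = arctan(2/50) ≈ 2.29°
pole (s+200): 200 + j2 → |·| = √(200²+2²) = √40004 ≈ 200.01, ∠ = arctan(2/200) ≈ 0.57°
|L| = 50 · 12.649 / 2.5101e+05 ≈ 0.0025196
Gain = 20 log₁₀(0.0025196) ≈ -51.97 dB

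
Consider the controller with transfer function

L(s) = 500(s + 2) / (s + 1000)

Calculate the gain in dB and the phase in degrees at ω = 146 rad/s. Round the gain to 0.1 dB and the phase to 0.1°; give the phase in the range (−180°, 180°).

37.2 dB, 80.9°

At s = jω = j146:
zero (s+2): 2 + j146 → |·| = √(2²+146²) = √21320 ≈ 146.01, ∠ = arctan(146/2) ≈ 89.22°
pole (s+1000): 1000 + j146 → |·| = √(1000²+146²) = √1021316 ≈ 1010.6, ∠ = arctan(146/1000) ≈ 8.31°
|L| = 500 · 146.01 / 1010.6 ≈ 72.239
Gain = 20 log₁₀(72.239) ≈ 37.18 dB
∠L = 89.22° − 8.31° = 80.91°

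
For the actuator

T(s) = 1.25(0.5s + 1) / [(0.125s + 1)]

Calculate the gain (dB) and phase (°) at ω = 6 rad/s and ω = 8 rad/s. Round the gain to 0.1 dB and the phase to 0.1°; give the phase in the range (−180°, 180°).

At ω = 6 rad/s:
zero (1 + j6·0.5) = 1 + j3 → |·| ≈ 3.1623, ∠ ≈ 71.57°
pole (1 + j6·0.125) = 1 + j0.75 → |·| ≈ 1.25, ∠ ≈ 36.87°
|T| = 1.25 · 3.1623 / (1.25) ≈ 3.1623
Gain = 20 log₁₀(3.1623) ≈ 10.00 dB
∠T = (71.57°) − (36.87°) = 34.70°

At ω = 8 rad/s:
zero (1 + j8·0.5) = 1 + j4 → |·| ≈ 4.1231, ∠ ≈ 75.96°
pole (1 + j8·0.125) = 1 + j1 → |·| ≈ 1.4142, ∠ ≈ 45.00°
|T| = 1.25 · 4.1231 / (1.4142) ≈ 3.6444
Gain = 20 log₁₀(3.6444) ≈ 11.23 dB
∠T = (75.96°) − (45.00°) = 30.96°

ω = 6: 10.0 dB, 34.7°; ω = 8: 11.2 dB, 31.0°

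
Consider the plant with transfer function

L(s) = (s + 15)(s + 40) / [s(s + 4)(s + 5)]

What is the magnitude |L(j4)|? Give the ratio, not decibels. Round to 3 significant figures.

At s = jω = j4:
zero (s+15): 15 + j4 → |·| = √(15²+4²) = √241 ≈ 15.524, ∠ = arctan(4/15) ≈ 14.93°
zero (s+40): 40 + j4 → |·| = √(40²+4²) = √1616 ≈ 40.2, ∠ = arctan(4/40) ≈ 5.71°
pole (s+4): 4 + j4 → |·| = √(4²+4²) = √32 ≈ 5.6569, ∠ = arctan(4/4) ≈ 45.00°
pole (s+5): 5 + j4 → |·| = √(5²+4²) = √41 ≈ 6.4031, ∠ = arctan(4/5) ≈ 38.66°
pole at origin: |s| = 4, ∠ = 90.00° (in denominator)
|L| = 1 · 624.06 / 144.89 ≈ 4.3071

4.31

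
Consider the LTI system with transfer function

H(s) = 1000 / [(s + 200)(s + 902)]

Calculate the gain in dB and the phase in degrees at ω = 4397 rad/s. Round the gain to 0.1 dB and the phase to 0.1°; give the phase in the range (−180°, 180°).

At s = jω = j4397:
pole (s+200): 200 + j4397 → |·| = √(200²+4397²) = √19373609 ≈ 4401.5, ∠ = arctan(4397/200) ≈ 87.40°
pole (s+902): 902 + j4397 → |·| = √(902²+4397²) = √20147213 ≈ 4488.6, ∠ = arctan(4397/902) ≈ 78.41°
|H| = 1000 / 1.9757e+07 ≈ 5.0615e-05
Gain = 20 log₁₀(5.0615e-05) ≈ -85.91 dB
∠H = 0.00° − 165.81° = -165.81°

-85.9 dB, -165.8°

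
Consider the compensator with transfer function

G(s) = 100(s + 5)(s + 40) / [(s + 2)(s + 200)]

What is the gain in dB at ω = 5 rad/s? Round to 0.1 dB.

28.5 dB

At s = jω = j5:
zero (s+5): 5 + j5 → |·| = √(5²+5²) = √50 ≈ 7.0711, ∠ = arctan(5/5) ≈ 45.00°
zero (s+40): 40 + j5 → |·| = √(40²+5²) = √1625 ≈ 40.311, ∠ = arctan(5/40) ≈ 7.13°
pole (s+2): 2 + j5 → |·| = √(2²+5²) = √29 ≈ 5.3852, ∠ = arctan(5/2) ≈ 68.20°
pole (s+200): 200 + j5 → |·| = √(200²+5²) = √40025 ≈ 200.06, ∠ = arctan(5/200) ≈ 1.43°
|G| = 100 · 285.04 / 1077.4 ≈ 26.456
Gain = 20 log₁₀(26.456) ≈ 28.45 dB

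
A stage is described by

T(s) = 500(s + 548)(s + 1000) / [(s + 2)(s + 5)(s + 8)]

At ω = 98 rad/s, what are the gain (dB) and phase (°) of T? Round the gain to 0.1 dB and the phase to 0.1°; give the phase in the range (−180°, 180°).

At s = jω = j98:
zero (s+548): 548 + j98 → |·| = √(548²+98²) = √309908 ≈ 556.69, ∠ = arctan(98/548) ≈ 10.14°
zero (s+1000): 1000 + j98 → |·| = √(1000²+98²) = √1009604 ≈ 1004.8, ∠ = arctan(98/1000) ≈ 5.60°
pole (s+2): 2 + j98 → |·| = √(2²+98²) = √9608 ≈ 98.02, ∠ = arctan(98/2) ≈ 88.83°
pole (s+5): 5 + j98 → |·| = √(5²+98²) = √9629 ≈ 98.127, ∠ = arctan(98/5) ≈ 87.08°
pole (s+8): 8 + j98 → |·| = √(8²+98²) = √9668 ≈ 98.326, ∠ = arctan(98/8) ≈ 85.33°
|T| = 500 · 5.5936e+05 / 9.4574e+05 ≈ 295.73
Gain = 20 log₁₀(295.73) ≈ 49.42 dB
∠T = 15.74° − 261.24° = -245.50° ≡ 114.50° (principal value)

49.4 dB, 114.5°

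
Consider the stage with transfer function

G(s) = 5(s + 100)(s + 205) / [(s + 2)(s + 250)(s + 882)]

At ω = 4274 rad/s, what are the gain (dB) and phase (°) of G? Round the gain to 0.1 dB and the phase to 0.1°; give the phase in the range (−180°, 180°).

-58.8 dB, -79.1°

At s = jω = j4274:
zero (s+100): 100 + j4274 → |·| = √(100²+4274²) = √18277076 ≈ 4275.2, ∠ = arctan(4274/100) ≈ 88.66°
zero (s+205): 205 + j4274 → |·| = √(205²+4274²) = √18309101 ≈ 4278.9, ∠ = arctan(4274/205) ≈ 87.25°
pole (s+2): 2 + j4274 → |·| = √(2²+4274²) = √18267080 ≈ 4274, ∠ = arctan(4274/2) ≈ 89.97°
pole (s+250): 250 + j4274 → |·| = √(250²+4274²) = √18329576 ≈ 4281.3, ∠ = arctan(4274/250) ≈ 86.65°
pole (s+882): 882 + j4274 → |·| = √(882²+4274²) = √19045000 ≈ 4364.1, ∠ = arctan(4274/882) ≈ 78.34°
|G| = 5 · 1.8293e+07 / 7.9856e+10 ≈ 0.0011454
Gain = 20 log₁₀(0.0011454) ≈ -58.82 dB
∠G = 175.91° − 254.96° = -79.05°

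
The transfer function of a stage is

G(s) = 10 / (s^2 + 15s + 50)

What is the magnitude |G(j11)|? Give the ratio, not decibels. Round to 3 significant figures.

0.0557

Substitute s = j11:
Numerator: 10 = 10 + j0
Denominator: (j11)^2 + 15(j11) + 50 = -71 + j165
|N| = √(10² + 0²) ≈ 10, ∠N ≈ 0.00°
|D| = √(71² + 165²) ≈ 179.63, ∠D ≈ 113.28°
|G| = 10 / 179.63 ≈ 0.05567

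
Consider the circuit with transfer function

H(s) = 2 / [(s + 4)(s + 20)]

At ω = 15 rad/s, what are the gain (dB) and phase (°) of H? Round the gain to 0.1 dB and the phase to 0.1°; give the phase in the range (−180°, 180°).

-45.8 dB, -111.9°

At s = jω = j15:
pole (s+4): 4 + j15 → |·| = √(4²+15²) = √241 ≈ 15.524, ∠ = arctan(15/4) ≈ 75.07°
pole (s+20): 20 + j15 → |·| = √(20²+15²) = √625 ≈ 25, ∠ = arctan(15/20) ≈ 36.87°
|H| = 2 / 388.1 ≈ 0.0051533
Gain = 20 log₁₀(0.0051533) ≈ -45.76 dB
∠H = 0.00° − 111.94° = -111.94°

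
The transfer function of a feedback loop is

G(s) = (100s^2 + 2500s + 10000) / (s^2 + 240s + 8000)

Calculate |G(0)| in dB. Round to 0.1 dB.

1.9 dB

G(0) = 10000 / 8000 = 1.25
20 log₁₀(1.25) ≈ 1.94 dB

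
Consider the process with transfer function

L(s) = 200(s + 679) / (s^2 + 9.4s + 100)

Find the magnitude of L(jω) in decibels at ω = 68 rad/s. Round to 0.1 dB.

29.5 dB

At s = jω = j68:
zero (s+679): 679 + j68 → |·| = √(679²+68²) = √465665 ≈ 682.4, ∠ = arctan(68/679) ≈ 5.72°
quadratic: (j68)² + 9.4·j68 + 100 = -4524 + j639.2 → |·| ≈ 4568.9, ∠ ≈ 171.96°
|L| = 200 · 682.4 / 4568.9 ≈ 29.872
Gain = 20 log₁₀(29.872) ≈ 29.51 dB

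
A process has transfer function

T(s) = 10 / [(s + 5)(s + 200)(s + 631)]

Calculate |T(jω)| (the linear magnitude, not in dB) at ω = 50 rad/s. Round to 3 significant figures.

1.53e-06

At s = jω = j50:
pole (s+5): 5 + j50 → |·| = √(5²+50²) = √2525 ≈ 50.249, ∠ = arctan(50/5) ≈ 84.29°
pole (s+200): 200 + j50 → |·| = √(200²+50²) = √42500 ≈ 206.16, ∠ = arctan(50/200) ≈ 14.04°
pole (s+631): 631 + j50 → |·| = √(631²+50²) = √400661 ≈ 632.98, ∠ = arctan(50/631) ≈ 4.53°
|T| = 10 / 6.5573e+06 ≈ 1.525e-06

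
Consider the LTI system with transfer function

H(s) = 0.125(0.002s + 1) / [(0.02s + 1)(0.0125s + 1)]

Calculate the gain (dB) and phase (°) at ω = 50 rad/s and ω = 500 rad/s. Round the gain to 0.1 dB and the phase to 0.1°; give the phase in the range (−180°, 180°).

ω = 50: -22.5 dB, -71.3°; ω = 500: -51.1 dB, -120.2°

At ω = 50 rad/s:
zero (1 + j50·0.002) = 1 + j0.1 → |·| ≈ 1.005, ∠ ≈ 5.71°
pole (1 + j50·0.02) = 1 + j1 → |·| ≈ 1.4142, ∠ ≈ 45.00°
pole (1 + j50·0.0125) = 1 + j0.625 → |·| ≈ 1.1792, ∠ ≈ 32.01°
|H| = 0.125 · 1.005 / (1.4142 · 1.1792) ≈ 0.075332
Gain = 20 log₁₀(0.075332) ≈ -22.46 dB
∠H = (5.71°) − (45.00° + 32.01°) = -71.30°

At ω = 500 rad/s:
zero (1 + j500·0.002) = 1 + j1 → |·| ≈ 1.4142, ∠ ≈ 45.00°
pole (1 + j500·0.02) = 1 + j10 → |·| ≈ 10.05, ∠ ≈ 84.29°
pole (1 + j500·0.0125) = 1 + j6.25 → |·| ≈ 6.3295, ∠ ≈ 80.91°
|H| = 0.125 · 1.4142 / (10.05 · 6.3295) ≈ 0.002779
Gain = 20 log₁₀(0.002779) ≈ -51.12 dB
∠H = (45.00°) − (84.29° + 80.91°) = -120.20°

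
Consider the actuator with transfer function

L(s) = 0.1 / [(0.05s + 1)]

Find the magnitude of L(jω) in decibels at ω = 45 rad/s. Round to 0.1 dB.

-27.8 dB

At ω = 45 rad/s:
pole (1 + j45·0.05) = 1 + j2.25 → |·| ≈ 2.4622, ∠ ≈ 66.04°
|L| = 0.1 · 1 / (2.4622) ≈ 0.040614
Gain = 20 log₁₀(0.040614) ≈ -27.83 dB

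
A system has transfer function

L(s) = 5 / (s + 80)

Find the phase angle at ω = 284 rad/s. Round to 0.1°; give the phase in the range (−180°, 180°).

Substitute s = j284:
Numerator: 5 = 5 + j0
Denominator: (j284) + 80 = 80 + j284
|N| = √(5² + 0²) ≈ 5, ∠N ≈ 0.00°
|D| = √(80² + 284²) ≈ 295.05, ∠D ≈ 74.27°
∠L = 0.00° − 74.27° = -74.27°

-74.3°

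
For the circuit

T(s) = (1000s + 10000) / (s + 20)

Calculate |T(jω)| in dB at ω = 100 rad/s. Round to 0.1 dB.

Substitute s = j100:
Numerator: 1000(j100) + 10000 = 10000 + j100000
Denominator: (j100) + 20 = 20 + j100
|N| = √(10000² + 100000²) ≈ 1.005e+05, ∠N ≈ 84.29°
|D| = √(20² + 100²) ≈ 101.98, ∠D ≈ 78.69°
|T| = 1.005e+05 / 101.98 ≈ 985.49
Gain = 20 log₁₀(985.49) ≈ 59.87 dB

59.9 dB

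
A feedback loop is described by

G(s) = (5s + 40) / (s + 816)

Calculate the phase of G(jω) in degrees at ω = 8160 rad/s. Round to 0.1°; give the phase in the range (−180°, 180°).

5.7°

Substitute s = j8160:
Numerator: 5(j8160) + 40 = 40 + j40800
Denominator: (j8160) + 816 = 816 + j8160
|N| = √(40² + 40800²) ≈ 40800, ∠N ≈ 89.94°
|D| = √(816² + 8160²) ≈ 8200.7, ∠D ≈ 84.29°
∠G = 89.94° − 84.29° = 5.65°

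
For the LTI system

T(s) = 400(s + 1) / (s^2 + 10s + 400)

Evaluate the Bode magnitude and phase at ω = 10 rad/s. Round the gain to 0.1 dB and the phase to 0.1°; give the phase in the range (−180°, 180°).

At s = jω = j10:
zero (s+1): 1 + j10 → |·| = √(1²+10²) = √101 ≈ 10.05, ∠ = arctan(10/1) ≈ 84.29°
quadratic: (j10)² + 10·j10 + 400 = 300 + j100 → |·| ≈ 316.23, ∠ ≈ 18.43°
|T| = 400 · 10.05 / 316.23 ≈ 12.712
Gain = 20 log₁₀(12.712) ≈ 22.08 dB
∠T = 84.29° − 18.43° = 65.86°

22.1 dB, 65.9°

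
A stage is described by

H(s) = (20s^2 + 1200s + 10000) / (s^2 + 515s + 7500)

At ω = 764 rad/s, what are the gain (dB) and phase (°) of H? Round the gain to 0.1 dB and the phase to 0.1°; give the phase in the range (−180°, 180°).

Substitute s = j764:
Numerator: 20(j764)^2 + 1200(j764) + 10000 = -11663920 + j916800
Denominator: (j764)^2 + 515(j764) + 7500 = -576196 + j393460
|N| = √(11663920² + 916800²) ≈ 1.17e+07, ∠N ≈ 175.51°
|D| = √(576196² + 393460²) ≈ 6.9772e+05, ∠D ≈ 145.67°
|H| = 1.17e+07 / 6.9772e+05 ≈ 16.769
Gain = 20 log₁₀(16.769) ≈ 24.49 dB
∠H = 175.51° − 145.67° = 29.84°

24.5 dB, 29.8°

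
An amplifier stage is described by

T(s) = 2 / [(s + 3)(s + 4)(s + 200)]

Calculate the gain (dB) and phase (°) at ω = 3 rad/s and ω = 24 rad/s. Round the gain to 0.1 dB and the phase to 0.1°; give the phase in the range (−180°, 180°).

At s = jω = j3:
pole (s+3): 3 + j3 → |·| = √(3²+3²) = √18 ≈ 4.2426, ∠ = arctan(3/3) ≈ 45.00°
pole (s+4): 4 + j3 → |·| = √(4²+3²) = √25 ≈ 5, ∠ = arctan(3/4) ≈ 36.87°
pole (s+200): 200 + j3 → |·| = √(200²+3²) = √40009 ≈ 200.02, ∠ = arctan(3/200) ≈ 0.86°
|T| = 2 / 4243 ≈ 0.00047136
Gain = 20 log₁₀(0.00047136) ≈ -66.53 dB
∠T = 0.00° − 82.73° = -82.73°

At s = jω = j24:
pole (s+3): 3 + j24 → |·| = √(3²+24²) = √585 ≈ 24.187, ∠ = arctan(24/3) ≈ 82.87°
pole (s+4): 4 + j24 → |·| = √(4²+24²) = √592 ≈ 24.331, ∠ = arctan(24/4) ≈ 80.54°
pole (s+200): 200 + j24 → |·| = √(200²+24²) = √40576 ≈ 201.43, ∠ = arctan(24/200) ≈ 6.84°
|T| = 2 / 1.1854e+05 ≈ 1.6872e-05
Gain = 20 log₁₀(1.6872e-05) ≈ -95.46 dB
∠T = 0.00° − 170.25° = -170.25°

ω = 3: -66.5 dB, -82.7°; ω = 24: -95.5 dB, -170.3°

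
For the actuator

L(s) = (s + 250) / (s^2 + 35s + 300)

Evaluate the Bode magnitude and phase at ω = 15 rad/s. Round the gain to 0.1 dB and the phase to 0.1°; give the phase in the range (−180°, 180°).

Substitute s = j15:
Numerator: (j15) + 250 = 250 + j15
Denominator: (j15)^2 + 35(j15) + 300 = 75 + j525
|N| = √(250² + 15²) ≈ 250.45, ∠N ≈ 3.43°
|D| = √(75² + 525²) ≈ 530.33, ∠D ≈ 81.87°
|L| = 250.45 / 530.33 ≈ 0.47225
Gain = 20 log₁₀(0.47225) ≈ -6.52 dB
∠L = 3.43° − 81.87° = -78.44°

-6.5 dB, -78.4°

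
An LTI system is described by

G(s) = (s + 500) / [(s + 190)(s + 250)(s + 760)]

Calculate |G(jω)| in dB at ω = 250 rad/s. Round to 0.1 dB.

At s = jω = j250:
zero (s+500): 500 + j250 → |·| = √(500²+250²) = √312500 ≈ 559.02, ∠ = arctan(250/500) ≈ 26.57°
pole (s+190): 190 + j250 → |·| = √(190²+250²) = √98600 ≈ 314.01, ∠ = arctan(250/190) ≈ 52.77°
pole (s+250): 250 + j250 → |·| = √(250²+250²) = √125000 ≈ 353.55, ∠ = arctan(250/250) ≈ 45.00°
pole (s+760): 760 + j250 → |·| = √(760²+250²) = √640100 ≈ 800.06, ∠ = arctan(250/760) ≈ 18.21°
|G| = 1 · 559.02 / 8.8821e+07 ≈ 6.2938e-06
Gain = 20 log₁₀(6.2938e-06) ≈ -104.02 dB

-104.0 dB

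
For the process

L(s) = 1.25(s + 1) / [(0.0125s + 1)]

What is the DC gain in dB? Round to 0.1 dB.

L(0) = 1.25 · 1 / 1 = 1.25
20 log₁₀(1.25) ≈ 1.94 dB

1.9 dB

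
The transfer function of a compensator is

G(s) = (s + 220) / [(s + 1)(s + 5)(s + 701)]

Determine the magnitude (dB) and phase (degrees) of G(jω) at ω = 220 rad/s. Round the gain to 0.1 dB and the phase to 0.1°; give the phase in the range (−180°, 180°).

-101.2 dB, -150.9°

At s = jω = j220:
zero (s+220): 220 + j220 → |·| = √(220²+220²) = √96800 ≈ 311.13, ∠ = arctan(220/220) ≈ 45.00°
pole (s+1): 1 + j220 → |·| = √(1²+220²) = √48401 ≈ 220, ∠ = arctan(220/1) ≈ 89.74°
pole (s+5): 5 + j220 → |·| = √(5²+220²) = √48425 ≈ 220.06, ∠ = arctan(220/5) ≈ 88.70°
pole (s+701): 701 + j220 → |·| = √(701²+220²) = √539801 ≈ 734.71, ∠ = arctan(220/701) ≈ 17.42°
|G| = 1 · 311.13 / 3.557e+07 ≈ 8.747e-06
Gain = 20 log₁₀(8.747e-06) ≈ -101.16 dB
∠G = 45.00° − 195.86° = -150.86°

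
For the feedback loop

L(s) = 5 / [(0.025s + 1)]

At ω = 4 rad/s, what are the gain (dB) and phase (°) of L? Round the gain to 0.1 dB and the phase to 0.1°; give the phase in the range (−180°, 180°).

13.9 dB, -5.7°

At ω = 4 rad/s:
pole (1 + j4·0.025) = 1 + j0.1 → |·| ≈ 1.005, ∠ ≈ 5.71°
|L| = 5 · 1 / (1.005) ≈ 4.9751
Gain = 20 log₁₀(4.9751) ≈ 13.94 dB
∠L = (0°) − (5.71°) = -5.71°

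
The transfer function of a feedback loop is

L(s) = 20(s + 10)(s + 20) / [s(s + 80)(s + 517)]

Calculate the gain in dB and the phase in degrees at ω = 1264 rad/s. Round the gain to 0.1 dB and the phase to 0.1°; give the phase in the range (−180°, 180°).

At s = jω = j1264:
zero (s+10): 10 + j1264 → |·| = √(10²+1264²) = √1597796 ≈ 1264, ∠ = arctan(1264/10) ≈ 89.55°
zero (s+20): 20 + j1264 → |·| = √(20²+1264²) = √1598096 ≈ 1264.2, ∠ = arctan(1264/20) ≈ 89.09°
pole (s+80): 80 + j1264 → |·| = √(80²+1264²) = √1604096 ≈ 1266.5, ∠ = arctan(1264/80) ≈ 86.38°
pole (s+517): 517 + j1264 → |·| = √(517²+1264²) = √1864985 ≈ 1365.6, ∠ = arctan(1264/517) ≈ 67.75°
pole at origin: |s| = 1264, ∠ = 90.00° (in denominator)
|L| = 20 · 1.5979e+06 / 2.1861e+09 ≈ 0.014619
Gain = 20 log₁₀(0.014619) ≈ -36.70 dB
∠L = 178.64° − 244.13° = -65.49°

-36.7 dB, -65.5°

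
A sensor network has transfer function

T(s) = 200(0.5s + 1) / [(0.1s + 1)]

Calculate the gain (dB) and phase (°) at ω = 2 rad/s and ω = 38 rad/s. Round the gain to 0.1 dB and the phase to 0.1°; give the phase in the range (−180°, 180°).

ω = 2: 48.9 dB, 33.7°; ω = 38: 59.7 dB, 11.7°

At ω = 2 rad/s:
zero (1 + j2·0.5) = 1 + j1 → |·| ≈ 1.4142, ∠ ≈ 45.00°
pole (1 + j2·0.1) = 1 + j0.2 → |·| ≈ 1.0198, ∠ ≈ 11.31°
|T| = 200 · 1.4142 / (1.0198) ≈ 277.35
Gain = 20 log₁₀(277.35) ≈ 48.86 dB
∠T = (45.00°) − (11.31°) = 33.69°

At ω = 38 rad/s:
zero (1 + j38·0.5) = 1 + j19 → |·| ≈ 19.026, ∠ ≈ 86.99°
pole (1 + j38·0.1) = 1 + j3.8 → |·| ≈ 3.9294, ∠ ≈ 75.26°
|T| = 200 · 19.026 / (3.9294) ≈ 968.39
Gain = 20 log₁₀(968.39) ≈ 59.72 dB
∠T = (86.99°) − (75.26°) = 11.73°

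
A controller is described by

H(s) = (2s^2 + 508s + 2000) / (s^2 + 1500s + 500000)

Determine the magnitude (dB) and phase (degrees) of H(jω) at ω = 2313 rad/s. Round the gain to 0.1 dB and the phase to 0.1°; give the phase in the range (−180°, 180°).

5.1 dB, 29.3°

Substitute s = j2313:
Numerator: 2(j2313)^2 + 508(j2313) + 2000 = -10697938 + j1175004
Denominator: (j2313)^2 + 1500(j2313) + 500000 = -4849969 + j3469500
|N| = √(10697938² + 1175004²) ≈ 1.0762e+07, ∠N ≈ 173.73°
|D| = √(4849969² + 3469500²) ≈ 5.9632e+06, ∠D ≈ 144.42°
|H| = 1.0762e+07 / 5.9632e+06 ≈ 1.8047
Gain = 20 log₁₀(1.8047) ≈ 5.13 dB
∠H = 173.73° − 144.42° = 29.31°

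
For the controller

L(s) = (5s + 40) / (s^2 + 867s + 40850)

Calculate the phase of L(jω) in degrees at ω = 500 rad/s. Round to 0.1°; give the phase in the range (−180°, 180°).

Substitute s = j500:
Numerator: 5(j500) + 40 = 40 + j2500
Denominator: (j500)^2 + 867(j500) + 40850 = -209150 + j433500
|N| = √(40² + 2500²) ≈ 2500.3, ∠N ≈ 89.08°
|D| = √(209150² + 433500²) ≈ 4.8132e+05, ∠D ≈ 115.76°
∠L = 89.08° − 115.76° = -26.68°

-26.7°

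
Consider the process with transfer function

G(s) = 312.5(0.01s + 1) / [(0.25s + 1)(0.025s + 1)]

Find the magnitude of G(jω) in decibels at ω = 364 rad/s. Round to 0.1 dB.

At ω = 364 rad/s:
zero (1 + j364·0.01) = 1 + j3.64 → |·| ≈ 3.7749, ∠ ≈ 74.64°
pole (1 + j364·0.25) = 1 + j91 → |·| ≈ 91.005, ∠ ≈ 89.37°
pole (1 + j364·0.025) = 1 + j9.1 → |·| ≈ 9.1548, ∠ ≈ 83.73°
|G| = 312.5 · 3.7749 / (91.005 · 9.1548) ≈ 1.4159
Gain = 20 log₁₀(1.4159) ≈ 3.02 dB

3.0 dB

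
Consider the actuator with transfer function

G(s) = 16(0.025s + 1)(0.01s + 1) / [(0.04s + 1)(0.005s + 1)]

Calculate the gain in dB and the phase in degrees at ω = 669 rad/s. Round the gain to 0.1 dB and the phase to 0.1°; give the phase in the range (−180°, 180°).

25.8 dB, 6.9°

At ω = 669 rad/s:
zero (1 + j669·0.025) = 1 + j16.725 → |·| ≈ 16.755, ∠ ≈ 86.58°
zero (1 + j669·0.01) = 1 + j6.69 → |·| ≈ 6.7643, ∠ ≈ 81.50°
pole (1 + j669·0.04) = 1 + j26.76 → |·| ≈ 26.779, ∠ ≈ 87.86°
pole (1 + j669·0.005) = 1 + j3.345 → |·| ≈ 3.4913, ∠ ≈ 73.36°
|G| = 16 · 16.755 · 6.7643 / (26.779 · 3.4913) ≈ 19.396
Gain = 20 log₁₀(19.396) ≈ 25.75 dB
∠G = (86.58° + 81.50°) − (87.86° + 73.36°) = 6.86°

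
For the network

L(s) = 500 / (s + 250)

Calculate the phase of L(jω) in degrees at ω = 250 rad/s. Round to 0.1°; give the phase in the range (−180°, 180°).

At s = jω = j250:
pole (s+250): 250 + j250 → |·| = √(250²+250²) = √125000 ≈ 353.55, ∠ = arctan(250/250) ≈ 45.00°
∠L = 0.00° − 45.00° = -45.00°

-45.0°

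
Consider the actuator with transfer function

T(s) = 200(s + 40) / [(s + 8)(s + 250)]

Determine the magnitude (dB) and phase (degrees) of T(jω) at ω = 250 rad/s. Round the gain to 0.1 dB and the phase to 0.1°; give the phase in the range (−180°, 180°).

At s = jω = j250:
zero (s+40): 40 + j250 → |·| = √(40²+250²) = √64100 ≈ 253.18, ∠ = arctan(250/40) ≈ 80.91°
pole (s+8): 8 + j250 → |·| = √(8²+250²) = √62564 ≈ 250.13, ∠ = arctan(250/8) ≈ 88.17°
pole (s+250): 250 + j250 → |·| = √(250²+250²) = √125000 ≈ 353.55, ∠ = arctan(250/250) ≈ 45.00°
|T| = 200 · 253.18 / 88433 ≈ 0.57259
Gain = 20 log₁₀(0.57259) ≈ -4.84 dB
∠T = 80.91° − 133.17° = -52.26°

-4.8 dB, -52.3°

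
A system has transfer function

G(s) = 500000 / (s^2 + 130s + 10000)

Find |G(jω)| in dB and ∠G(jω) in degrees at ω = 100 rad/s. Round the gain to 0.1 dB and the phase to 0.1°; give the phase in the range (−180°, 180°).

At s = jω = j100:
quadratic: (j100)² + 130·j100 + 10000 = 0 + j13000 → |·| ≈ 13000, ∠ ≈ 90.00°
|G| = 500000 / 13000 ≈ 38.462
Gain = 20 log₁₀(38.462) ≈ 31.70 dB
∠G = 0.00° − 90.00° = -90.00°

31.7 dB, -90.0°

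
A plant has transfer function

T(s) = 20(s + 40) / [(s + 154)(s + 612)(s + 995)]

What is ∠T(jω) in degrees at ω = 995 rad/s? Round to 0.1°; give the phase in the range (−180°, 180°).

-96.9°

At s = jω = j995:
zero (s+40): 40 + j995 → |·| = √(40²+995²) = √991625 ≈ 995.8, ∠ = arctan(995/40) ≈ 87.70°
pole (s+154): 154 + j995 → |·| = √(154²+995²) = √1013741 ≈ 1006.8, ∠ = arctan(995/154) ≈ 81.20°
pole (s+612): 612 + j995 → |·| = √(612²+995²) = √1364569 ≈ 1168.1, ∠ = arctan(995/612) ≈ 58.41°
pole (s+995): 995 + j995 → |·| = √(995²+995²) = √1980050 ≈ 1407.1, ∠ = arctan(995/995) ≈ 45.00°
∠T = 87.70° − 184.61° = -96.91°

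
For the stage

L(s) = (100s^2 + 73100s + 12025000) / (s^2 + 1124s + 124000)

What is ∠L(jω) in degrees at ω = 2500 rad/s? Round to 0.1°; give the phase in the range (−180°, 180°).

8.0°

Substitute s = j2500:
Numerator: 100(j2500)^2 + 73100(j2500) + 12025000 = -612975000 + j182750000
Denominator: (j2500)^2 + 1124(j2500) + 124000 = -6126000 + j2810000
|N| = √(612975000² + 182750000²) ≈ 6.3964e+08, ∠N ≈ 163.40°
|D| = √(6126000² + 2810000²) ≈ 6.7397e+06, ∠D ≈ 155.36°
∠L = 163.40° − 155.36° = 8.04°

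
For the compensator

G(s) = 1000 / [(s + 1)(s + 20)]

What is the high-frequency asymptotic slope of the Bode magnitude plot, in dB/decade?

Each pole contributes −20 dB/decade at high frequency; each zero contributes +20 dB/decade.
Net: 0 zero(s) − 2 pole(s) → -40 dB/decade.

-40 dB/decade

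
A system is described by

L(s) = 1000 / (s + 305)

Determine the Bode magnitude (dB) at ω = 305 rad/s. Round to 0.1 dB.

7.3 dB

At s = jω = j305:
pole (s+305): 305 + j305 → |·| = √(305²+305²) = √186050 ≈ 431.34, ∠ = arctan(305/305) ≈ 45.00°
|L| = 1000 / 431.34 ≈ 2.3184
Gain = 20 log₁₀(2.3184) ≈ 7.30 dB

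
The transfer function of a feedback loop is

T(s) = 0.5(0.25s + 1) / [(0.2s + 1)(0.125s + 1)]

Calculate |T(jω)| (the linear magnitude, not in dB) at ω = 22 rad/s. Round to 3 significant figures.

0.212

At ω = 22 rad/s:
zero (1 + j22·0.25) = 1 + j5.5 → |·| ≈ 5.5902, ∠ ≈ 79.70°
pole (1 + j22·0.2) = 1 + j4.4 → |·| ≈ 4.5122, ∠ ≈ 77.20°
pole (1 + j22·0.125) = 1 + j2.75 → |·| ≈ 2.9262, ∠ ≈ 70.02°
|T| = 0.5 · 5.5902 / (4.5122 · 2.9262) ≈ 0.21169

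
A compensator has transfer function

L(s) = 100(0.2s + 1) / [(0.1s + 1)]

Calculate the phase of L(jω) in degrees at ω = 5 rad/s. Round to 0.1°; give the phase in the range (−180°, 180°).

18.4°

At ω = 5 rad/s:
zero (1 + j5·0.2) = 1 + j1 → |·| ≈ 1.4142, ∠ ≈ 45.00°
pole (1 + j5·0.1) = 1 + j0.5 → |·| ≈ 1.118, ∠ ≈ 26.57°
∠L = (45.00°) − (26.57°) = 18.43°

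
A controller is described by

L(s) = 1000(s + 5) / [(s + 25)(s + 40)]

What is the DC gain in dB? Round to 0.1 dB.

14.0 dB

L(0) = 1000·5 / (25·40) = 5
20 log₁₀(5) ≈ 13.98 dB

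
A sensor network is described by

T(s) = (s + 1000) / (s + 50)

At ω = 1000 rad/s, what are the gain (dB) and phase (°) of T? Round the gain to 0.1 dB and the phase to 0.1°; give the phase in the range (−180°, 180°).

At s = jω = j1000:
zero (s+1000): 1000 + j1000 → |·| = √(1000²+1000²) = √2000000 ≈ 1414.2, ∠ = arctan(1000/1000) ≈ 45.00°
pole (s+50): 50 + j1000 → |·| = √(50²+1000²) = √1002500 ≈ 1001.2, ∠ = arctan(1000/50) ≈ 87.14°
|T| = 1 · 1414.2 / 1001.2 ≈ 1.4125
Gain = 20 log₁₀(1.4125) ≈ 3.00 dB
∠T = 45.00° − 87.14° = -42.14°

3.0 dB, -42.1°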